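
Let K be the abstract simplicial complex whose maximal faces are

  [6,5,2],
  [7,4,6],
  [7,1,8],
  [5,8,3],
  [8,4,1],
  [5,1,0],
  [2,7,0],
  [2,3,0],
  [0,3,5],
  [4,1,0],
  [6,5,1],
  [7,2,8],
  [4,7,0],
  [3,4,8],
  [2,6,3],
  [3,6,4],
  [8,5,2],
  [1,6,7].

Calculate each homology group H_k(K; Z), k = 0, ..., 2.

H_0 ≅ Z,  H_1 ≅ Z ⊕ Z/2,  H_2 = 0.

Order the vertices as 0 < 1 < 2 < 3 < 4 < 5 < 6 < 7 < 8. Listing each simplex with vertices in this order, K has dimension 2 with simplices:

  0-simplices (9): [0], [1], [2], [3], [4], [5], [6], [7], [8]
  1-simplices (27): (27 of them)
  2-simplices (18): [0,1,4], [0,1,5], [0,2,3], [0,2,7], [0,3,5], [0,4,7], [1,4,8], [1,5,6], [1,6,7], [1,7,8], [2,3,6], [2,5,6], [2,5,8], [2,7,8], [3,4,6], [3,4,8], [3,5,8], [4,6,7]

so the chain groups are C_0 ≅ Z^9, C_1 ≅ Z^27, C_2 ≅ Z^18.

∂_1: C_1 → C_0 sends each edge [p,q] (with p < q) to q − p. For instance
  ∂[2,7] = [7] − [2].
The resulting 9×27 matrix has rank 8, and its Smith normal form has invariant factors (1,1,1,1,1,1,1,1).

The boundary map ∂_2: C_2 → C_1 acts by ∂[p,q,r] = [q,r] − [p,r] + [p,q]. For instance
  ∂[1,7,8] = [7,8] − [1,8] + [1,7],
  ∂[0,2,3] = [2,3] − [0,3] + [0,2].
The 27×18 boundary matrix has rank 18 and Smith normal form diag(1,1,1,1,1,1,1,1,1,1,1,1,1,1,1,1,1,2).

From H_k ≅ ker(∂_k) / im(∂_{k+1}) we obtain:

  H_0: rank C_0 − rank ∂_1 = 9 − 8 = 1, and the invariant factors of ∂_1 are all 1, so H_0 = Z.
  H_1: rank ker ∂_1 − rank ∂_2 = (27 − 8) − 18 = 1, and ∂_2 has invariant factor 2 > 1, so H_1 = Z ⊕ Z/2.
  H_2: rank ker ∂_2 − rank ∂_3 = (18 − 18) − 0 = 0, and there is no ∂_3, so H_2 = 0.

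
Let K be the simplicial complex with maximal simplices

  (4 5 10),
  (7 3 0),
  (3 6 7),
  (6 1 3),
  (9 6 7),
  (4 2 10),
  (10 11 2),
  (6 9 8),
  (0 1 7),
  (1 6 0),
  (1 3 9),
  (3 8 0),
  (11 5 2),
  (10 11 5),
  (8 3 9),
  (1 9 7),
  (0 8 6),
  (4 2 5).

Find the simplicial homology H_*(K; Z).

Order the vertices as 0 < 1 < 2 < 3 < 4 < 5 < 6 < 7 < 8 < 9 < 10 < 11. Listing each simplex with vertices in this order, K has dimension 2 with simplices:

  0-simplices (12): [0], [1], [2], [3], [4], [5], [6], [7], [8], [9], [10], [11]
  1-simplices (27): (27 of them)
  2-simplices (18): (18 of them)

giving chain groups C_0 ≅ Z^12, C_1 ≅ Z^27, C_2 ≅ Z^18.

∂_1: C_1 → C_0 is given by ∂[p,q] = [q] − [p].
The resulting 12×27 matrix has rank 10, and its Smith normal form has invariant factors (1,1,1,1,1,1,1,1,1,1).

Boundary ∂_2: C_2 → C_1 acts by ∂[p,q,r] = [q,r] − [p,r] + [p,q]. For instance
  ∂[0,3,8] = [3,8] − [0,8] + [0,3],
  ∂[0,1,6] = [1,6] − [0,6] + [0,1].
The 27×18 boundary matrix has rank 17 and Smith normal form diag(1,1,1,1,1,1,1,1,1,1,1,1,1,1,1,1,2).

Reading off H_k = ker ∂_k / im ∂_{k+1}:

  H_0: rank C_0 − rank ∂_1 = 12 − 10 = 2, and the invariant factors of ∂_1 are all 1, so H_0 ≅ Z^2.
  H_1: rank ker ∂_1 − rank ∂_2 = (27 − 10) − 17 = 0, and ∂_2 has invariant factor 2 > 1, so H_1 ≅ Z/2Z.
  H_2: rank ker ∂_2 − rank ∂_3 = (18 − 17) − 0 = 1, and there is no ∂_3, so H_2 ≅ Z.

As a check, the Euler characteristic is 12 − 27 + 18 = 3, which agrees with 2 − 0 + 1 = 3.
(K is a triangulation of the disjoint union of the 2-sphere S^2 and the real projective plane RP^2.)

H_0 ≅ Z^2,  H_1 ≅ Z/2Z,  H_2 ≅ Z.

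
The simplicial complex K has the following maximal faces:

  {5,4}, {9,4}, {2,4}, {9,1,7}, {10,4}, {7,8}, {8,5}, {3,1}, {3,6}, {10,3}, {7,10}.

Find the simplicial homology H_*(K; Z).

We work with the vertex ordering 1 < 2 < 3 < 4 < 5 < 6 < 7 < 8 < 9 < 10. The simplices of K, each written with vertices in increasing order, are:

  0-simplices (10): [1], [2], [3], [4], [5], [6], [7], [8], [9], [10]
  1-simplices (13): [1,3], [1,7], [1,9], [2,4], [3,6], [3,10], [4,5], [4,9], [4,10], [5,8], [7,8], [7,9], [7,10]
  2-simplices (1): [1,7,9]

so the chain groups are C_0 ≅ Z^10, C_1 ≅ Z^13, C_2 ≅ Z^1.

Boundary ∂_1: C_1 → C_0 sends each edge [p,q] (with p < q) to q − p.
As a 10×13 matrix over Z this has rank 9, with invariant factors (1,1,1,1,1,1,1,1,1).

The boundary map ∂_2: C_2 → C_1 maps a triangle to the signed sum of its edges. For instance
  ∂[1,7,9] = [7,9] − [1,9] + [1,7].
The 13×1 boundary matrix has rank 1 and Smith normal form diag(1).

Computing H_k = (kernel of ∂_k) / (image of ∂_{k+1}):

  H_0: rank C_0 − rank ∂_1 = 10 − 9 = 1, and the invariant factors of ∂_1 are all 1, so H_0 = Z.
  H_1: rank ker ∂_1 − rank ∂_2 = (13 − 9) − 1 = 3, and the invariant factors of ∂_2 are all 1, so H_1 = Z^3.
  H_2: rank ker ∂_2 − rank ∂_3 = (1 − 1) − 0 = 0, and there is no ∂_3, so H_2 = 0.

H_0 ≅ Z,  H_1 ≅ Z^3,  H_2 = 0.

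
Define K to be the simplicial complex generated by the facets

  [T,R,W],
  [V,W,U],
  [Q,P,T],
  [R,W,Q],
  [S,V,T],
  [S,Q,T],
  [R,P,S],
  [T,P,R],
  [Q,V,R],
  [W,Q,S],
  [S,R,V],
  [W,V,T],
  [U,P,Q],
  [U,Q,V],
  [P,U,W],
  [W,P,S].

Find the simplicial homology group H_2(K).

H_2 ≅ Z.

We work with the vertex ordering P < Q < R < S < T < U < V < W. The simplices of K, each written with vertices in increasing order, are:

  0-simplices (8): P, Q, R, S, T, U, V, W
  1-simplices (24): PQ, PR, PS, PT, PU, PW, QR, QS, QT, QU, QV, QW, RS, RT, RV, RW, ST, SV, SW, TV, TW, UV, UW, VW
  2-simplices (16): PQT, PQU, PRS, PRT, PSW, PUW, QRV, QRW, QST, QSW, QUV, RSV, RTW, STV, TVW, UVW

so the chain groups are C_0 ≅ Z^8, C_1 ≅ Z^24, C_2 ≅ Z^16.

Boundary ∂_1: C_1 → C_0 sends each edge [p,q] (with p < q) to q − p.
This gives a 8×24 integer matrix of rank 7; reducing to Smith normal form yields diagonal entries (1,1,1,1,1,1,1).

The boundary map ∂_2: C_2 → C_1 maps a triangle to the signed sum of its edges. For instance
  ∂UVW = VW − UW + UV,
  ∂PQU = QU − PU + PQ.
The resulting 24×16 matrix has rank 15, and its Smith normal form has invariant factors (1,1,1,1,1,1,1,1,1,1,1,1,1,1,1).

Now H_k = ker ∂_k / im ∂_{k+1}, so:

  H_2: rank ker ∂_2 − rank ∂_3 = (16 − 15) − 0 = 1, and there is no ∂_3, so H_2 ≅ Z.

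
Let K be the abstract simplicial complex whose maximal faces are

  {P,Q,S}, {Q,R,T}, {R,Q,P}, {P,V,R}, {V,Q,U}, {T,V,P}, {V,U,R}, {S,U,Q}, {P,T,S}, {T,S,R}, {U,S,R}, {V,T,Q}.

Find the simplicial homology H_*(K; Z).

H_0 = Z,  H_1 = Z/2,  H_2 = 0.

We work with the vertex ordering P < Q < R < S < T < U < V. The simplices of K, each written with vertices in increasing order, are:

  0-simplices (7): P, Q, R, S, T, U, V
  1-simplices (18): PQ, PR, PS, PT, PV, QR, QS, QT, QU, QV, RS, RT, RU, RV, ST, SU, TV, UV
  2-simplices (12): PQR, PQS, PRV, PST, PTV, QRT, QSU, QTV, QUV, RST, RSU, RUV

giving chain groups C_0 ≅ Z^7, C_1 ≅ Z^18, C_2 ≅ Z^12.

The boundary map ∂_1: C_1 → C_0 is given by ∂[p,q] = [q] − [p]. For instance
  ∂PR = R − P.
The resulting 7×18 matrix has rank 6, and its Smith normal form has invariant factors (1,1,1,1,1,1).

The boundary map ∂_2: C_2 → C_1 sends each 2-simplex [p,q,r] to [q,r] − [p,r] + [p,q]. For instance
  ∂PST = ST − PT + PS,
  ∂PQS = QS − PS + PQ.
The resulting 18×12 matrix has rank 12, and its Smith normal form has invariant factors (1,1,1,1,1,1,1,1,1,1,1,2).

From H_k ≅ ker(∂_k) / im(∂_{k+1}) we obtain:

  H_0: rank C_0 − rank ∂_1 = 7 − 6 = 1, and the invariant factors of ∂_1 are all 1, so H_0 ≅ Z.
  H_1: rank ker ∂_1 − rank ∂_2 = (18 − 6) − 12 = 0, and ∂_2 has invariant factor 2 > 1, so H_1 ≅ Z/2.
  H_2: rank ker ∂_2 − rank ∂_3 = (12 − 12) − 0 = 0, and there is no ∂_3, so H_2 ≅ 0.

(K is a triangulation of the real projective plane RP^2.)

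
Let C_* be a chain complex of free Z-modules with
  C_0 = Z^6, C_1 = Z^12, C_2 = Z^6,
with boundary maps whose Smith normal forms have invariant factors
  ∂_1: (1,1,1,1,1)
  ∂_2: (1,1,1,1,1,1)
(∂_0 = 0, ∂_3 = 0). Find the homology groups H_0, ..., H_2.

H_0: b_0 = 6 − 0 − 5 = 1; torsion from ∂_1 factors > 1: none. So H_0 = Z.
H_1: b_1 = 12 − 5 − 6 = 1; torsion from ∂_2 factors > 1: none. So H_1 = Z.
H_2: b_2 = 6 − 6 − 0 = 0; torsion from ∂_3 factors > 1: none. So H_2 = 0.

H_0 = Z,  H_1 = Z,  H_2 = 0.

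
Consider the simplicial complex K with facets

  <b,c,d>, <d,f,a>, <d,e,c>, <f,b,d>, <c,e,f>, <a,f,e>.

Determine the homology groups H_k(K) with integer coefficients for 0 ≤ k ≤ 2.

Order the vertices as a < b < c < d < e < f. Listing each simplex with vertices in this order, K has dimension 2 with simplices:

  0-simplices (6): a, b, c, d, e, f
  1-simplices (12): ad, ae, af, bc, bd, bf, cd, ce, cf, de, df, ef
  2-simplices (6): adf, aef, bcd, bdf, cde, cef

Hence C_0 ≅ Z^6, C_1 ≅ Z^12, C_2 ≅ Z^6.

The boundary map ∂_1: C_1 → C_0 is given by ∂[p,q] = [q] − [p].
The 6×12 boundary matrix has rank 5 and Smith normal form diag(1,1,1,1,1).

∂_2: C_2 → C_1 sends each 2-simplex [p,q,r] to [q,r] − [p,r] + [p,q]. For instance
  ∂cde = de − ce + cd,
  ∂adf = df − af + ad.
As a 12×6 matrix over Z this has rank 6, with invariant factors (1,1,1,1,1,1).

Reading off H_k = ker ∂_k / im ∂_{k+1}:

  H_0: rank C_0 − rank ∂_1 = 6 − 5 = 1, and the invariant factors of ∂_1 are all 1, so H_0 = Z.
  H_1: rank ker ∂_1 − rank ∂_2 = (12 − 5) − 6 = 1, and the invariant factors of ∂_2 are all 1, so H_1 = Z.
  H_2: rank ker ∂_2 − rank ∂_3 = (6 − 6) − 0 = 0, and there is no ∂_3, so H_2 = 0.

H_0 ≅ Z,  H_1 ≅ Z,  H_2 = 0.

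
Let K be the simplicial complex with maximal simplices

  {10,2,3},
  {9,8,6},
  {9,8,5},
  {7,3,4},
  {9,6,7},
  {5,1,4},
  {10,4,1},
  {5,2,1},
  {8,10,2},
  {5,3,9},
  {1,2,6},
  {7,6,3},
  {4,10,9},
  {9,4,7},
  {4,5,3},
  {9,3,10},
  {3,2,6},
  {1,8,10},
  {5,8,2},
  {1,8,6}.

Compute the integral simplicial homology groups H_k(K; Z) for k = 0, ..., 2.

K has 10 vertices, 30 edges, 20 triangles.
rank ∂_0 = 0, rank ∂_1 = 9 ⇒ b_0 = 10 − 0 − 9 = 1; all invariant factors of ∂_1 are 1 so no torsion. So H_0 ≅ Z.
rank ∂_1 = 9, rank ∂_2 = 20 ⇒ b_1 = 30 − 9 − 20 = 1; ∂_2 has invariant factor(s) [2] giving torsion. So H_1 ≅ Z ⊕ Z/2.
rank ∂_2 = 20, rank ∂_3 = 0 ⇒ b_2 = 20 − 20 − 0 = 0. So H_2 ≅ 0.

H_0 = Z,  H_1 = Z ⊕ Z/2,  H_2 = 0.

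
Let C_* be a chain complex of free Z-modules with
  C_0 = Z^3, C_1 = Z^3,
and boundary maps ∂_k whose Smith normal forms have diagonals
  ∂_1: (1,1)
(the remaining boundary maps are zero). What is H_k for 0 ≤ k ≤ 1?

H_0 = Z,  H_1 = Z.

H_0: b_0 = 3 − 0 − 2 = 1; torsion from ∂_1 factors > 1: none. So H_0 = Z.
H_1: b_1 = 3 − 2 − 0 = 1; torsion from ∂_2 factors > 1: none. So H_1 = Z.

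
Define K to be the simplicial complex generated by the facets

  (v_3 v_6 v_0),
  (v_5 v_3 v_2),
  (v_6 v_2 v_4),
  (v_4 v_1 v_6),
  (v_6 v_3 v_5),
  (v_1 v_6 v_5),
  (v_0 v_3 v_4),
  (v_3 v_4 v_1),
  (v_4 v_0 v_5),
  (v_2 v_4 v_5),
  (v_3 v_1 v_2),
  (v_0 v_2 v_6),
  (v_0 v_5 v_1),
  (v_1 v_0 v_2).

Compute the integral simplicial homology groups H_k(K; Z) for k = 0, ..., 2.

H_0 ≅ Z,  H_1 ≅ Z^2,  H_2 ≅ Z.

Take the total order v_0 < v_1 < v_2 < v_3 < v_4 < v_5 < v_6 on the vertex set. Then K (dimension 2) consists of the simplices:

  0-simplices (7): [v_0], [v_1], [v_2], [v_3], [v_4], [v_5], [v_6]
  1-simplices (21): (21 of them)
  2-simplices (14): (14 of them)

Hence C_0 ≅ Z^7, C_1 ≅ Z^21, C_2 ≅ Z^14.

The boundary map ∂_1: C_1 → C_0 is given by ∂[p,q] = [q] − [p]. For instance
  ∂[v_0,v_6] = [v_6] − [v_0].
As a 7×21 matrix over Z this has rank 6, with invariant factors (1,1,1,1,1,1).

Boundary ∂_2: C_2 → C_1 acts by ∂[p,q,r] = [q,r] − [p,r] + [p,q]. For instance
  ∂[v_0,v_1,v_5] = [v_1,v_5] − [v_0,v_5] + [v_0,v_1],
  ∂[v_1,v_5,v_6] = [v_5,v_6] − [v_1,v_6] + [v_1,v_5].
This gives a 21×14 integer matrix of rank 13; reducing to Smith normal form yields diagonal entries (1,1,1,1,1,1,1,1,1,1,1,1,1).

Reading off H_k = ker ∂_k / im ∂_{k+1}:

  H_0: rank C_0 − rank ∂_1 = 7 − 6 = 1, and the invariant factors of ∂_1 are all 1, so H_0 = Z.
  H_1: rank ker ∂_1 − rank ∂_2 = (21 − 6) − 13 = 2, and the invariant factors of ∂_2 are all 1, so H_1 = Z^2.
  H_2: rank ker ∂_2 − rank ∂_3 = (14 − 13) − 0 = 1, and there is no ∂_3, so H_2 = Z.

(K is a triangulation of the torus T^2.)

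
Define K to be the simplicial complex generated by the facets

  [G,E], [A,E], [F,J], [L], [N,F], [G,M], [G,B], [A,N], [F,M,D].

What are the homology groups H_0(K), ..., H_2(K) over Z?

Fix the vertex order A < B < D < E < F < G < J < L < M < N and write every simplex with vertices in increasing order. Then dim K = 2 and the simplices of K are:

  0-simplices (10): A, B, D, E, F, G, J, L, M, N
  1-simplices (10): AE, AN, BG, DF, DM, EG, FJ, FM, FN, GM
  2-simplices (1): DFM

so the chain groups are C_0 ≅ Z^10, C_1 ≅ Z^10, C_2 ≅ Z^1.

The boundary map ∂_1: C_1 → C_0 maps an edge to its endpoints' difference, ∂[p,q] = q − p. For instance
  ∂AN = N − A.
This gives a 10×10 integer matrix of rank 8; reducing to Smith normal form yields diagonal entries (1,1,1,1,1,1,1,1).

Boundary ∂_2: C_2 → C_1 sends each 2-simplex [p,q,r] to [q,r] − [p,r] + [p,q]. For instance
  ∂DFM = FM − DM + DF.
As a 10×1 matrix over Z this has rank 1, with invariant factors (1).

Reading off H_k = ker ∂_k / im ∂_{k+1}:

  H_0: rank C_0 − rank ∂_1 = 10 − 8 = 2, and the invariant factors of ∂_1 are all 1, so H_0 = Z^2.
  H_1: rank ker ∂_1 − rank ∂_2 = (10 − 8) − 1 = 1, and the invariant factors of ∂_2 are all 1, so H_1 = Z.
  H_2: rank ker ∂_2 − rank ∂_3 = (1 − 1) − 0 = 0, and there is no ∂_3, so H_2 = 0.

H_0 = Z^2,  H_1 = Z,  H_2 = 0.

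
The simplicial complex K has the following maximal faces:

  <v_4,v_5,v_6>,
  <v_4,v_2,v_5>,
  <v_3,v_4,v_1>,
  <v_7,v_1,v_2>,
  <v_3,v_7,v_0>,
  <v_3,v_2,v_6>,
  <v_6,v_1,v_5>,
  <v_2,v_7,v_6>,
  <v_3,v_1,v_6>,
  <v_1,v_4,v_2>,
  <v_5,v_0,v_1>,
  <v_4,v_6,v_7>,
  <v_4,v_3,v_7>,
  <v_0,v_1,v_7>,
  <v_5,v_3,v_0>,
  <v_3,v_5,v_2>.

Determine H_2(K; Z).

H_2 ≅ Z.

Fix the vertex order v_0 < v_1 < v_2 < v_3 < v_4 < v_5 < v_6 < v_7 and write every simplex with vertices in increasing order. Then dim K = 2 and the simplices of K are:

  0-simplices (8): [v_0], [v_1], [v_2], [v_3], [v_4], [v_5], [v_6], [v_7]
  1-simplices (24): (24 of them)
  2-simplices (16): (16 of them)

giving chain groups C_0 ≅ Z^8, C_1 ≅ Z^24, C_2 ≅ Z^16.

∂_1: C_1 → C_0 sends each edge [p,q] (with p < q) to q − p. For instance
  ∂[v_4,v_6] = [v_6] − [v_4].
The 8×24 boundary matrix has rank 7 and Smith normal form diag(1,1,1,1,1,1,1).

Boundary ∂_2: C_2 → C_1 acts by ∂[p,q,r] = [q,r] − [p,r] + [p,q]. For instance
  ∂[v_1,v_2,v_7] = [v_2,v_7] − [v_1,v_7] + [v_1,v_2],
  ∂[v_1,v_5,v_6] = [v_5,v_6] − [v_1,v_6] + [v_1,v_5].
This gives a 24×16 integer matrix of rank 15; reducing to Smith normal form yields diagonal entries (1,1,1,1,1,1,1,1,1,1,1,1,1,1,1).

Reading off H_k = ker ∂_k / im ∂_{k+1}:

  H_2: rank ker ∂_2 − rank ∂_3 = (16 − 15) − 0 = 1, and there is no ∂_3, so H_2 = Z.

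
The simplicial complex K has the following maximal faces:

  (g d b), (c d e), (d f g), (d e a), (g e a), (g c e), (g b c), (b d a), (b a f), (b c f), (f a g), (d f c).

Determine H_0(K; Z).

Order the vertices as a < b < c < d < e < f < g. Listing each simplex with vertices in this order, K has dimension 2 with simplices:

  0-simplices (7): a, b, c, d, e, f, g
  1-simplices (18): ab, ad, ae, af, ag, bc, bd, bf, bg, cd, ce, cf, cg, de, df, dg, eg, fg
  2-simplices (12): abd, abf, ade, aeg, afg, bcf, bcg, bdg, cde, cdf, ceg, dfg

so the chain groups are C_0 ≅ Z^7, C_1 ≅ Z^18, C_2 ≅ Z^12.

∂_1: C_1 → C_0 maps an edge to its endpoints' difference, ∂[p,q] = q − p. For instance
  ∂ag = g − a.
The resulting 7×18 matrix has rank 6, and its Smith normal form has invariant factors (1,1,1,1,1,1).

∂_2: C_2 → C_1 acts by ∂[p,q,r] = [q,r] − [p,r] + [p,q]. For instance
  ∂bdg = dg − bg + bd,
  ∂cdf = df − cf + cd.
As a 18×12 matrix over Z this has rank 12, with invariant factors (1,1,1,1,1,1,1,1,1,1,1,2).

Computing H_k = (kernel of ∂_k) / (image of ∂_{k+1}):

  H_0: rank C_0 − rank ∂_1 = 7 − 6 = 1, and the invariant factors of ∂_1 are all 1, so H_0 ≅ Z.

H_0 = Z.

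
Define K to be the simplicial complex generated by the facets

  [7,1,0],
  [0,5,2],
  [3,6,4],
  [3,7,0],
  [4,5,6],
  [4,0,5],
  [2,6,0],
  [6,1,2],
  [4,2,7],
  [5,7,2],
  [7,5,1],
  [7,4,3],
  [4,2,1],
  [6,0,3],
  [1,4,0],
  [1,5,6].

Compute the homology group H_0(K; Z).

H_0 ≅ Z.

We work with the vertex ordering 0 < 1 < 2 < 3 < 4 < 5 < 6 < 7. The simplices of K, each written with vertices in increasing order, are:

  0-simplices (8): [0], [1], [2], [3], [4], [5], [6], [7]
  1-simplices (24): (24 of them)
  2-simplices (16): [0,1,4], [0,1,7], [0,2,5], [0,2,6], [0,3,6], [0,3,7], [0,4,5], [1,2,4], [1,2,6], [1,5,6], [1,5,7], [2,4,7], [2,5,7], [3,4,6], [3,4,7], [4,5,6]

Hence C_0 ≅ Z^8, C_1 ≅ Z^24, C_2 ≅ Z^16.

∂_1: C_1 → C_0 sends each edge [p,q] (with p < q) to q − p.
As a 8×24 matrix over Z this has rank 7, with invariant factors (1,1,1,1,1,1,1).

∂_2: C_2 → C_1 acts by ∂[p,q,r] = [q,r] − [p,r] + [p,q]. For instance
  ∂[0,2,6] = [2,6] − [0,6] + [0,2],
  ∂[1,2,4] = [2,4] − [1,4] + [1,2].
The resulting 24×16 matrix has rank 15, and its Smith normal form has invariant factors (1,1,1,1,1,1,1,1,1,1,1,1,1,1,1).

Reading off H_k = ker ∂_k / im ∂_{k+1}:

  H_0: rank C_0 − rank ∂_1 = 8 − 7 = 1, and the invariant factors of ∂_1 are all 1, so H_0 = Z.

(K is a triangulation of the torus T^2.)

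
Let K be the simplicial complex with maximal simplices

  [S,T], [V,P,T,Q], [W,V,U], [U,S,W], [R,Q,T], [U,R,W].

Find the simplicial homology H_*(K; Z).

Fix the vertex order P < Q < R < S < T < U < V < W and write every simplex with vertices in increasing order. Then dim K = 3 and the simplices of K are:

  0-simplices (8): P, Q, R, S, T, U, V, W
  1-simplices (16): PQ, PT, PV, QR, QT, QV, RT, RU, RW, ST, SU, SW, TV, UV, UW, VW
  2-simplices (8): PQT, PQV, PTV, QRT, QTV, RUW, SUW, UVW
  3-simplices (1): PQTV

Hence C_0 ≅ Z^8, C_1 ≅ Z^16, C_2 ≅ Z^8, C_3 ≅ Z^1.

Boundary ∂_1: C_1 → C_0 maps an edge to its endpoints' difference, ∂[p,q] = q − p. For instance
  ∂RU = U − R.
As a 8×16 matrix over Z this has rank 7, with invariant factors (1,1,1,1,1,1,1).

∂_2: C_2 → C_1 sends each 2-simplex [p,q,r] to [q,r] − [p,r] + [p,q]. For instance
  ∂PQT = QT − PT + PQ,
  ∂QRT = RT − QT + QR.
The 16×8 boundary matrix has rank 7 and Smith normal form diag(1,1,1,1,1,1,1).

∂_3: C_3 → C_2 sends each 3-simplex σ to the alternating sum Σ_i (−1)^i (σ with its i-th vertex removed). For instance
  ∂PQTV = QTV − PTV + PQV − PQT.
As a 8×1 matrix over Z this has rank 1, with invariant factors (1).

Reading off H_k = ker ∂_k / im ∂_{k+1}:

  H_0: rank C_0 − rank ∂_1 = 8 − 7 = 1, and the invariant factors of ∂_1 are all 1, so H_0 ≅ Z.
  H_1: rank ker ∂_1 − rank ∂_2 = (16 − 7) − 7 = 2, and the invariant factors of ∂_2 are all 1, so H_1 ≅ Z^2.
  H_2: rank ker ∂_2 − rank ∂_3 = (8 − 7) − 1 = 0, and the invariant factors of ∂_3 are all 1, so H_2 ≅ 0.
  H_3: rank ker ∂_3 − rank ∂_4 = (1 − 1) − 0 = 0, and there is no ∂_4, so H_3 ≅ 0.

H_0 ≅ Z,  H_1 ≅ Z^2,  H_2 = 0,  H_3 = 0.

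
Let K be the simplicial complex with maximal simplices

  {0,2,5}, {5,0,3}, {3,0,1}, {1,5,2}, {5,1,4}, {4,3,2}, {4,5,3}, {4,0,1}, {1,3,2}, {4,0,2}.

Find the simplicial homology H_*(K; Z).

Order the vertices as 0 < 1 < 2 < 3 < 4 < 5. Listing each simplex with vertices in this order, K has dimension 2 with simplices:

  0-simplices (6): [0], [1], [2], [3], [4], [5]
  1-simplices (15): [0,1], [0,2], [0,3], [0,4], [0,5], [1,2], [1,3], [1,4], [1,5], [2,3], [2,4], [2,5], [3,4], [3,5], [4,5]
  2-simplices (10): [0,1,3], [0,1,4], [0,2,4], [0,2,5], [0,3,5], [1,2,3], [1,2,5], [1,4,5], [2,3,4], [3,4,5]

so the chain groups are C_0 ≅ Z^6, C_1 ≅ Z^15, C_2 ≅ Z^10.

The boundary map ∂_1: C_1 → C_0 is given by ∂[p,q] = [q] − [p]. For instance
  ∂[3,4] = [4] − [3].
This gives a 6×15 integer matrix of rank 5; reducing to Smith normal form yields diagonal entries (1,1,1,1,1).

∂_2: C_2 → C_1 sends each 2-simplex [p,q,r] to [q,r] − [p,r] + [p,q]. For instance
  ∂[1,4,5] = [4,5] − [1,5] + [1,4],
  ∂[0,1,3] = [1,3] − [0,3] + [0,1].
The 15×10 boundary matrix has rank 10 and Smith normal form diag(1,1,1,1,1,1,1,1,1,2).

Now H_k = ker ∂_k / im ∂_{k+1}, so:

  H_0: rank C_0 − rank ∂_1 = 6 − 5 = 1, and the invariant factors of ∂_1 are all 1, so H_0 = Z.
  H_1: rank ker ∂_1 − rank ∂_2 = (15 − 5) − 10 = 0, and ∂_2 has invariant factor 2 > 1, so H_1 = Z/2.
  H_2: rank ker ∂_2 − rank ∂_3 = (10 − 10) − 0 = 0, and there is no ∂_3, so H_2 = 0.

As a check, the Euler characteristic is 6 − 15 + 10 = 1, which agrees with 1 − 0 + 0 = 1.
(K is a triangulation of the real projective plane RP^2.)

H_0 ≅ Z,  H_1 ≅ Z/2,  H_2 = 0.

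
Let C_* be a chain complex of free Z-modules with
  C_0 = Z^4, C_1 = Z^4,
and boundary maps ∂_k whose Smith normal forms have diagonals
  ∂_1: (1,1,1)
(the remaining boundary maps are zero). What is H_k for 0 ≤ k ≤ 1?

H_0 ≅ Z,  H_1 ≅ Z.

H_0: b_0 = 4 − 0 − 3 = 1; torsion from ∂_1 factors > 1: none. So H_0 ≅ Z.
H_1: b_1 = 4 − 3 − 0 = 1; torsion from ∂_2 factors > 1: none. So H_1 ≅ Z.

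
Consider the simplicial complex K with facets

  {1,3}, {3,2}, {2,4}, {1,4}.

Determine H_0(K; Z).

Fix the vertex order 1 < 2 < 3 < 4 and write every simplex with vertices in increasing order. Then dim K = 1 and the simplices of K are:

  0-simplices (4): [1], [2], [3], [4]
  1-simplices (4): [1,3], [1,4], [2,3], [2,4]

so the chain groups are C_0 ≅ Z^4, C_1 ≅ Z^4.

∂_1: C_1 → C_0 maps an edge to its endpoints' difference, ∂[p,q] = q − p. For instance
  ∂[1,4] = [4] − [1].
As a 4×4 matrix over Z this has rank 3, with invariant factors (1,1,1).

From H_k ≅ ker(∂_k) / im(∂_{k+1}) we obtain:

  H_0: rank C_0 − rank ∂_1 = 4 − 3 = 1, and the invariant factors of ∂_1 are all 1, so H_0 = Z.

(K is a triangulation of the circle S^1.)

H_0 = Z.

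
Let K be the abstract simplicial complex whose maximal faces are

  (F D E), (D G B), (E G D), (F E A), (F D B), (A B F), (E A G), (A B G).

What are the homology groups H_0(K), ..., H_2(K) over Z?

H_0 = Z,  H_1 = 0,  H_2 = Z.

Order the vertices as A < B < D < E < F < G. Listing each simplex with vertices in this order, K has dimension 2 with simplices:

  0-simplices (6): A, B, D, E, F, G
  1-simplices (12): AB, AE, AF, AG, BD, BF, BG, DE, DF, DG, EF, EG
  2-simplices (8): ABF, ABG, AEF, AEG, BDF, BDG, DEF, DEG

so the chain groups are C_0 ≅ Z^6, C_1 ≅ Z^12, C_2 ≅ Z^8.

Boundary ∂_1: C_1 → C_0 sends each edge [p,q] (with p < q) to q − p. For instance
  ∂EF = F − E.
The 6×12 boundary matrix has rank 5 and Smith normal form diag(1,1,1,1,1).

Boundary ∂_2: C_2 → C_1 sends each 2-simplex [p,q,r] to [q,r] − [p,r] + [p,q]. For instance
  ∂DEG = EG − DG + DE,
  ∂BDF = DF − BF + BD.
The resulting 12×8 matrix has rank 7, and its Smith normal form has invariant factors (1,1,1,1,1,1,1).

Now H_k = ker ∂_k / im ∂_{k+1}, so:

  H_0: rank C_0 − rank ∂_1 = 6 − 5 = 1, and the invariant factors of ∂_1 are all 1, so H_0 = Z.
  H_1: rank ker ∂_1 − rank ∂_2 = (12 − 5) − 7 = 0, and the invariant factors of ∂_2 are all 1, so H_1 = 0.
  H_2: rank ker ∂_2 − rank ∂_3 = (8 − 7) − 0 = 1, and there is no ∂_3, so H_2 = Z.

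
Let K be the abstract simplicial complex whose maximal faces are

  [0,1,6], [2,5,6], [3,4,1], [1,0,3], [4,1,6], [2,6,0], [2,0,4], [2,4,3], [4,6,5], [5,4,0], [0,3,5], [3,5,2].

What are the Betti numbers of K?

Take the total order 0 < 1 < 2 < 3 < 4 < 5 < 6 on the vertex set. Then K (dimension 2) consists of the simplices:

  0-simplices (7): [0], [1], [2], [3], [4], [5], [6]
  1-simplices (18): [0,1], [0,2], [0,3], [0,4], [0,5], [0,6], [1,3], [1,4], [1,6], [2,3], [2,4], [2,5], [2,6], [3,4], [3,5], [4,5], [4,6], [5,6]
  2-simplices (12): [0,1,3], [0,1,6], [0,2,4], [0,2,6], [0,3,5], [0,4,5], [1,3,4], [1,4,6], [2,3,4], [2,3,5], [2,5,6], [4,5,6]

Hence C_0 ≅ Z^7, C_1 ≅ Z^18, C_2 ≅ Z^12.

The boundary map ∂_1: C_1 → C_0 is given by ∂[p,q] = [q] − [p]. For instance
  ∂[0,3] = [3] − [0].
The resulting 7×18 matrix has rank 6, and its Smith normal form has invariant factors (1,1,1,1,1,1).

∂_2: C_2 → C_1 sends each 2-simplex [p,q,r] to [q,r] − [p,r] + [p,q]. For instance
  ∂[2,3,4] = [3,4] − [2,4] + [2,3],
  ∂[2,5,6] = [5,6] − [2,6] + [2,5].
As a 18×12 matrix over Z this has rank 12, with invariant factors (1,1,1,1,1,1,1,1,1,1,1,2).

Now H_k = ker ∂_k / im ∂_{k+1}, so:

  H_0: rank C_0 − rank ∂_1 = 7 − 6 = 1, and the invariant factors of ∂_1 are all 1, so H_0 ≅ Z.
  H_1: rank ker ∂_1 − rank ∂_2 = (18 − 6) − 12 = 0, and ∂_2 has invariant factor 2 > 1, so H_1 ≅ Z/2.
  H_2: rank ker ∂_2 − rank ∂_3 = (12 − 12) − 0 = 0, and there is no ∂_3, so H_2 ≅ 0.

Hence the Betti numbers are b_0 = 1, b_1 = 0, b_2 = 0.

b_0 = 1, b_1 = 0, b_2 = 0.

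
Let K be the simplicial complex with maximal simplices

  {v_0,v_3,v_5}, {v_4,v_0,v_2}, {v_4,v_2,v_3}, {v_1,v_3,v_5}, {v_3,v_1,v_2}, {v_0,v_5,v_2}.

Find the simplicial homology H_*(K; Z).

We work with the vertex ordering v_0 < v_1 < v_2 < v_3 < v_4 < v_5. The simplices of K, each written with vertices in increasing order, are:

  0-simplices (6): [v_0], [v_1], [v_2], [v_3], [v_4], [v_5]
  1-simplices (12): [v_0,v_2], [v_0,v_3], [v_0,v_4], [v_0,v_5], [v_1,v_2], [v_1,v_3], [v_1,v_5], [v_2,v_3], [v_2,v_4], [v_2,v_5], [v_3,v_4], [v_3,v_5]
  2-simplices (6): [v_0,v_2,v_4], [v_0,v_2,v_5], [v_0,v_3,v_5], [v_1,v_2,v_3], [v_1,v_3,v_5], [v_2,v_3,v_4]

Hence C_0 ≅ Z^6, C_1 ≅ Z^12, C_2 ≅ Z^6.

∂_1: C_1 → C_0 maps an edge to its endpoints' difference, ∂[p,q] = q − p. For instance
  ∂[v_3,v_4] = [v_4] − [v_3].
As a 6×12 matrix over Z this has rank 5, with invariant factors (1,1,1,1,1).

Boundary ∂_2: C_2 → C_1 sends each 2-simplex [p,q,r] to [q,r] − [p,r] + [p,q]. For instance
  ∂[v_0,v_2,v_5] = [v_2,v_5] − [v_0,v_5] + [v_0,v_2],
  ∂[v_2,v_3,v_4] = [v_3,v_4] − [v_2,v_4] + [v_2,v_3].
The resulting 12×6 matrix has rank 6, and its Smith normal form has invariant factors (1,1,1,1,1,1).

Computing H_k = (kernel of ∂_k) / (image of ∂_{k+1}):

  H_0: rank C_0 − rank ∂_1 = 6 − 5 = 1, and the invariant factors of ∂_1 are all 1, so H_0 ≅ Z.
  H_1: rank ker ∂_1 − rank ∂_2 = (12 − 5) − 6 = 1, and the invariant factors of ∂_2 are all 1, so H_1 ≅ Z.
  H_2: rank ker ∂_2 − rank ∂_3 = (6 − 6) − 0 = 0, and there is no ∂_3, so H_2 ≅ 0.

H_0 ≅ Z,  H_1 ≅ Z,  H_2 = 0.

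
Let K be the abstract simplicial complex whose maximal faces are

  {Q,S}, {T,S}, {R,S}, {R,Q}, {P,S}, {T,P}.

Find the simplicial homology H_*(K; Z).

Take the total order P < Q < R < S < T on the vertex set. Then K (dimension 1) consists of the simplices:

  0-simplices (5): P, Q, R, S, T
  1-simplices (6): PS, PT, QR, QS, RS, ST

so the chain groups are C_0 ≅ Z^5, C_1 ≅ Z^6.

∂_1: C_1 → C_0 sends each edge [p,q] (with p < q) to q − p. For instance
  ∂QR = R − Q.
The 5×6 boundary matrix has rank 4 and Smith normal form diag(1,1,1,1).

Now H_k = ker ∂_k / im ∂_{k+1}, so:

  H_0: rank C_0 − rank ∂_1 = 5 − 4 = 1, and the invariant factors of ∂_1 are all 1, so H_0 = Z.
  H_1: rank ker ∂_1 − rank ∂_2 = (6 − 4) − 0 = 2, and there is no ∂_2, so H_1 = Z^2.

As a check, the Euler characteristic is 5 − 6 = -1, which agrees with 1 − 2 = -1.

H_0 ≅ Z,  H_1 ≅ Z^2.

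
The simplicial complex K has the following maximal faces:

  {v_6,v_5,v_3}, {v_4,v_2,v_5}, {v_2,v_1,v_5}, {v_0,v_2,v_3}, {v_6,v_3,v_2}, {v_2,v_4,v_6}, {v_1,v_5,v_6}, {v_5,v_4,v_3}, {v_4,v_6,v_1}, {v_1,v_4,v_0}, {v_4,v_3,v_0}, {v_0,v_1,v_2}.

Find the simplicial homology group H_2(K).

H_2 = 0.

Fix the vertex order v_0 < v_1 < v_2 < v_3 < v_4 < v_5 < v_6 and write every simplex with vertices in increasing order. Then dim K = 2 and the simplices of K are:

  0-simplices (7): [v_0], [v_1], [v_2], [v_3], [v_4], [v_5], [v_6]
  1-simplices (18): (18 of them)
  2-simplices (12): (12 of them)

giving chain groups C_0 ≅ Z^7, C_1 ≅ Z^18, C_2 ≅ Z^12.

The boundary map ∂_1: C_1 → C_0 sends each edge [p,q] (with p < q) to q − p. For instance
  ∂[v_1,v_4] = [v_4] − [v_1].
This gives a 7×18 integer matrix of rank 6; reducing to Smith normal form yields diagonal entries (1,1,1,1,1,1).

∂_2: C_2 → C_1 acts by ∂[p,q,r] = [q,r] − [p,r] + [p,q]. For instance
  ∂[v_1,v_2,v_5] = [v_2,v_5] − [v_1,v_5] + [v_1,v_2],
  ∂[v_2,v_3,v_6] = [v_3,v_6] − [v_2,v_6] + [v_2,v_3].
The resulting 18×12 matrix has rank 12, and its Smith normal form has invariant factors (1,1,1,1,1,1,1,1,1,1,1,2).

Reading off H_k = ker ∂_k / im ∂_{k+1}:

  H_2: rank ker ∂_2 − rank ∂_3 = (12 − 12) − 0 = 0, and there is no ∂_3, so H_2 = 0.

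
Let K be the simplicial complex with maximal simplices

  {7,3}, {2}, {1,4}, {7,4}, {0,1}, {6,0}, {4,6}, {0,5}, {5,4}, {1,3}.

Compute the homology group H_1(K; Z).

H_1 ≅ Z^3.

Fix the vertex order 0 < 1 < 2 < 3 < 4 < 5 < 6 < 7 and write every simplex with vertices in increasing order. Then dim K = 1 and the simplices of K are:

  0-simplices (8): [0], [1], [2], [3], [4], [5], [6], [7]
  1-simplices (9): [0,1], [0,5], [0,6], [1,3], [1,4], [3,7], [4,5], [4,6], [4,7]

Hence C_0 ≅ Z^8, C_1 ≅ Z^9.

The boundary map ∂_1: C_1 → C_0 is given by ∂[p,q] = [q] − [p]. For instance
  ∂[4,5] = [5] − [4].
The 8×9 boundary matrix has rank 6 and Smith normal form diag(1,1,1,1,1,1).

Computing H_k = (kernel of ∂_k) / (image of ∂_{k+1}):

  H_1: rank ker ∂_1 − rank ∂_2 = (9 − 6) − 0 = 3, and there is no ∂_2, so H_1 ≅ Z^3.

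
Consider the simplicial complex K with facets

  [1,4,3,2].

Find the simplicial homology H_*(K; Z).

K has 4 vertices, 6 edges, 4 triangles, 1 3-simplex.
rank ∂_0 = 0, rank ∂_1 = 3 ⇒ b_0 = 4 − 0 − 3 = 1; all invariant factors of ∂_1 are 1 so no torsion. So H_0 ≅ Z.
rank ∂_1 = 3, rank ∂_2 = 3 ⇒ b_1 = 6 − 3 − 3 = 0; all invariant factors of ∂_2 are 1 so no torsion. So H_1 ≅ 0.
rank ∂_2 = 3, rank ∂_3 = 1 ⇒ b_2 = 4 − 3 − 1 = 0; all invariant factors of ∂_3 are 1 so no torsion. So H_2 ≅ 0.
rank ∂_3 = 1, rank ∂_4 = 0 ⇒ b_3 = 1 − 1 − 0 = 0. So H_3 ≅ 0.

H_0 = Z,  H_1 = 0,  H_2 = 0,  H_3 = 0.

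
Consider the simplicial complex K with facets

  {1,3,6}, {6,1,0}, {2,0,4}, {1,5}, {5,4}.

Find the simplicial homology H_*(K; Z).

H_0 ≅ Z,  H_1 ≅ Z,  H_2 = 0.

K has 7 vertices, 10 edges, 3 triangles.
rank ∂_0 = 0, rank ∂_1 = 6 ⇒ b_0 = 7 − 0 − 6 = 1; all invariant factors of ∂_1 are 1 so no torsion. So H_0 = Z.
rank ∂_1 = 6, rank ∂_2 = 3 ⇒ b_1 = 10 − 6 − 3 = 1; all invariant factors of ∂_2 are 1 so no torsion. So H_1 = Z.
rank ∂_2 = 3, rank ∂_3 = 0 ⇒ b_2 = 3 − 3 − 0 = 0. So H_2 = 0.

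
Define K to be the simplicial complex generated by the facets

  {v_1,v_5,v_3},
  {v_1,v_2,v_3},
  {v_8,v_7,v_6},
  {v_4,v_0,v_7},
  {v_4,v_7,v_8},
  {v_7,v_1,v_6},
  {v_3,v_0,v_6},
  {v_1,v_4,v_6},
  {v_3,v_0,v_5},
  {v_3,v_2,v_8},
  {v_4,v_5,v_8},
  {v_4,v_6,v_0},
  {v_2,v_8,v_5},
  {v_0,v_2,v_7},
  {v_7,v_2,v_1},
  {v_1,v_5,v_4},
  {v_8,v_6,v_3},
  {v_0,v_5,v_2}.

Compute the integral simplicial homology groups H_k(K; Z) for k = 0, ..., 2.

H_0 = Z,  H_1 = Z ⊕ Z_2,  H_2 = 0.

Fix the vertex order v_0 < v_1 < v_2 < v_3 < v_4 < v_5 < v_6 < v_7 < v_8 and write every simplex with vertices in increasing order. Then dim K = 2 and the simplices of K are:

  0-simplices (9): [v_0], [v_1], [v_2], [v_3], [v_4], [v_5], [v_6], [v_7], [v_8]
  1-simplices (27): (27 of them)
  2-simplices (18): (18 of them)

giving chain groups C_0 ≅ Z^9, C_1 ≅ Z^27, C_2 ≅ Z^18.

∂_1: C_1 → C_0 sends each edge [p,q] (with p < q) to q − p.
As a 9×27 matrix over Z this has rank 8, with invariant factors (1,1,1,1,1,1,1,1).

Boundary ∂_2: C_2 → C_1 maps a triangle to the signed sum of its edges. For instance
  ∂[v_1,v_4,v_5] = [v_4,v_5] − [v_1,v_5] + [v_1,v_4],
  ∂[v_1,v_3,v_5] = [v_3,v_5] − [v_1,v_5] + [v_1,v_3].
The resulting 27×18 matrix has rank 18, and its Smith normal form has invariant factors (1,1,1,1,1,1,1,1,1,1,1,1,1,1,1,1,1,2).

Computing H_k = (kernel of ∂_k) / (image of ∂_{k+1}):

  H_0: rank C_0 − rank ∂_1 = 9 − 8 = 1, and the invariant factors of ∂_1 are all 1, so H_0 ≅ Z.
  H_1: rank ker ∂_1 − rank ∂_2 = (27 − 8) − 18 = 1, and ∂_2 has invariant factor 2 > 1, so H_1 ≅ Z ⊕ Z_2.
  H_2: rank ker ∂_2 − rank ∂_3 = (18 − 18) − 0 = 0, and there is no ∂_3, so H_2 ≅ 0.

(K is a triangulation of the Klein bottle.)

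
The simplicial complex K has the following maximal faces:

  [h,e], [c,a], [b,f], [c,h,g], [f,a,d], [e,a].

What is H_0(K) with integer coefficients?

H_0 ≅ Z.

Take the total order a < b < c < d < e < f < g < h on the vertex set. Then K (dimension 2) consists of the simplices:

  0-simplices (8): a, b, c, d, e, f, g, h
  1-simplices (10): ac, ad, ae, af, bf, cg, ch, df, eh, gh
  2-simplices (2): adf, cgh

so the chain groups are C_0 ≅ Z^8, C_1 ≅ Z^10, C_2 ≅ Z^2.

The boundary map ∂_1: C_1 → C_0 sends each edge [p,q] (with p < q) to q − p.
As a 8×10 matrix over Z this has rank 7, with invariant factors (1,1,1,1,1,1,1).

The boundary map ∂_2: C_2 → C_1 sends each 2-simplex [p,q,r] to [q,r] − [p,r] + [p,q]. For instance
  ∂cgh = gh − ch + cg,
  ∂adf = df − af + ad.
The resulting 10×2 matrix has rank 2, and its Smith normal form has invariant factors (1,1).

Reading off H_k = ker ∂_k / im ∂_{k+1}:

  H_0: rank C_0 − rank ∂_1 = 8 − 7 = 1, and the invariant factors of ∂_1 are all 1, so H_0 ≅ Z.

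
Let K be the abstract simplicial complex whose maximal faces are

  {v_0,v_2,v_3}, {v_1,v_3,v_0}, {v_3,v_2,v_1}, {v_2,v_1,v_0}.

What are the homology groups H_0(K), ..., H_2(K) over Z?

H_0 = Z,  H_1 = 0,  H_2 = Z.

K has 4 vertices, 6 edges, 4 triangles.
rank ∂_0 = 0, rank ∂_1 = 3 ⇒ b_0 = 4 − 0 − 3 = 1; all invariant factors of ∂_1 are 1 so no torsion. So H_0 ≅ Z.
rank ∂_1 = 3, rank ∂_2 = 3 ⇒ b_1 = 6 − 3 − 3 = 0; all invariant factors of ∂_2 are 1 so no torsion. So H_1 ≅ 0.
rank ∂_2 = 3, rank ∂_3 = 0 ⇒ b_2 = 4 − 3 − 0 = 1. So H_2 ≅ Z.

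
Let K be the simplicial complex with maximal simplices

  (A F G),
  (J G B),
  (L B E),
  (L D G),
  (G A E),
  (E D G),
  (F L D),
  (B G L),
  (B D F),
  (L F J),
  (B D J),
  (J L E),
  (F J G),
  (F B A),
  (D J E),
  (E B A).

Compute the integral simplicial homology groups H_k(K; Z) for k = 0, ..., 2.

Take the total order A < B < D < E < F < G < J < L on the vertex set. Then K (dimension 2) consists of the simplices:

  0-simplices (8): A, B, D, E, F, G, J, L
  1-simplices (24): AB, AE, AF, AG, BD, BE, BF, BG, BJ, BL, DE, DF, DG, DJ, DL, EG, EJ, EL, FG, FJ, FL, GJ, GL, JL
  2-simplices (16): ABE, ABF, AEG, AFG, BDF, BDJ, BEL, BGJ, BGL, DEG, DEJ, DFL, DGL, EJL, FGJ, FJL

Hence C_0 ≅ Z^8, C_1 ≅ Z^24, C_2 ≅ Z^16.

The boundary map ∂_1: C_1 → C_0 is given by ∂[p,q] = [q] − [p]. For instance
  ∂BG = G − B.
This gives a 8×24 integer matrix of rank 7; reducing to Smith normal form yields diagonal entries (1,1,1,1,1,1,1).

Boundary ∂_2: C_2 → C_1 maps a triangle to the signed sum of its edges. For instance
  ∂BEL = EL − BL + BE,
  ∂BGL = GL − BL + BG.
The 24×16 boundary matrix has rank 15 and Smith normal form diag(1,1,1,1,1,1,1,1,1,1,1,1,1,1,1).

Reading off H_k = ker ∂_k / im ∂_{k+1}:

  H_0: rank C_0 − rank ∂_1 = 8 − 7 = 1, and the invariant factors of ∂_1 are all 1, so H_0 = Z.
  H_1: rank ker ∂_1 − rank ∂_2 = (24 − 7) − 15 = 2, and the invariant factors of ∂_2 are all 1, so H_1 = Z^2.
  H_2: rank ker ∂_2 − rank ∂_3 = (16 − 15) − 0 = 1, and there is no ∂_3, so H_2 = Z.

(K is a triangulation of the torus T^2.)

H_0 ≅ Z,  H_1 ≅ Z^2,  H_2 ≅ Z.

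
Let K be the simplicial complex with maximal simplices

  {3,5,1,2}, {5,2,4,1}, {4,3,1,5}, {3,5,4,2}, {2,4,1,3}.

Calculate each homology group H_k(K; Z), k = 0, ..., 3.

H_0 = Z,  H_1 = 0,  H_2 = 0,  H_3 = Z.

We work with the vertex ordering 1 < 2 < 3 < 4 < 5. The simplices of K, each written with vertices in increasing order, are:

  0-simplices (5): [1], [2], [3], [4], [5]
  1-simplices (10): [1,2], [1,3], [1,4], [1,5], [2,3], [2,4], [2,5], [3,4], [3,5], [4,5]
  2-simplices (10): [1,2,3], [1,2,4], [1,2,5], [1,3,4], [1,3,5], [1,4,5], [2,3,4], [2,3,5], [2,4,5], [3,4,5]
  3-simplices (5): [1,2,3,4], [1,2,3,5], [1,2,4,5], [1,3,4,5], [2,3,4,5]

giving chain groups C_0 ≅ Z^5, C_1 ≅ Z^10, C_2 ≅ Z^10, C_3 ≅ Z^5.

The boundary map ∂_1: C_1 → C_0 is given by ∂[p,q] = [q] − [p]. For instance
  ∂[1,5] = [5] − [1].
The resulting 5×10 matrix has rank 4, and its Smith normal form has invariant factors (1,1,1,1).

Boundary ∂_2: C_2 → C_1 sends each 2-simplex [p,q,r] to [q,r] − [p,r] + [p,q]. For instance
  ∂[1,2,5] = [2,5] − [1,5] + [1,2],
  ∂[1,2,3] = [2,3] − [1,3] + [1,2].
This gives a 10×10 integer matrix of rank 6; reducing to Smith normal form yields diagonal entries (1,1,1,1,1,1).

∂_3: C_3 → C_2 sends each 3-simplex σ to the alternating sum Σ_i (−1)^i (σ with its i-th vertex removed). For instance
  ∂[1,2,4,5] = [2,4,5] − [1,4,5] + [1,2,5] − [1,2,4],
  ∂[1,2,3,5] = [2,3,5] − [1,3,5] + [1,2,5] − [1,2,3].
This gives a 10×5 integer matrix of rank 4; reducing to Smith normal form yields diagonal entries (1,1,1,1).

Reading off H_k = ker ∂_k / im ∂_{k+1}:

  H_0: rank C_0 − rank ∂_1 = 5 − 4 = 1, and the invariant factors of ∂_1 are all 1, so H_0 = Z.
  H_1: rank ker ∂_1 − rank ∂_2 = (10 − 4) − 6 = 0, and the invariant factors of ∂_2 are all 1, so H_1 = 0.
  H_2: rank ker ∂_2 − rank ∂_3 = (10 − 6) − 4 = 0, and the invariant factors of ∂_3 are all 1, so H_2 = 0.
  H_3: rank ker ∂_3 − rank ∂_4 = (5 − 4) − 0 = 1, and there is no ∂_4, so H_3 = Z.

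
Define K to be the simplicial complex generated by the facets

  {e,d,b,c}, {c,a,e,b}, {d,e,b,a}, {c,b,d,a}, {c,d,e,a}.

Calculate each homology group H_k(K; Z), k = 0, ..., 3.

H_0 ≅ Z,  H_1 = 0,  H_2 = 0,  H_3 ≅ Z.

Order the vertices as a < b < c < d < e. Listing each simplex with vertices in this order, K has dimension 3 with simplices:

  0-simplices (5): a, b, c, d, e
  1-simplices (10): ab, ac, ad, ae, bc, bd, be, cd, ce, de
  2-simplices (10): abc, abd, abe, acd, ace, ade, bcd, bce, bde, cde
  3-simplices (5): abcd, abce, abde, acde, bcde

Hence C_0 ≅ Z^5, C_1 ≅ Z^10, C_2 ≅ Z^10, C_3 ≅ Z^5.

Boundary ∂_1: C_1 → C_0 is given by ∂[p,q] = [q] − [p].
The resulting 5×10 matrix has rank 4, and its Smith normal form has invariant factors (1,1,1,1).

∂_2: C_2 → C_1 sends each 2-simplex [p,q,r] to [q,r] − [p,r] + [p,q]. For instance
  ∂abd = bd − ad + ab,
  ∂abe = be − ae + ab.
This gives a 10×10 integer matrix of rank 6; reducing to Smith normal form yields diagonal entries (1,1,1,1,1,1).

The boundary map ∂_3: C_3 → C_2 sends each 3-simplex σ to the alternating sum Σ_i (−1)^i (σ with its i-th vertex removed). For instance
  ∂abde = bde − ade + abe − abd,
  ∂bcde = cde − bde + bce − bcd.
The 10×5 boundary matrix has rank 4 and Smith normal form diag(1,1,1,1).

Now H_k = ker ∂_k / im ∂_{k+1}, so:

  H_0: rank C_0 − rank ∂_1 = 5 − 4 = 1, and the invariant factors of ∂_1 are all 1, so H_0 ≅ Z.
  H_1: rank ker ∂_1 − rank ∂_2 = (10 − 4) − 6 = 0, and the invariant factors of ∂_2 are all 1, so H_1 ≅ 0.
  H_2: rank ker ∂_2 − rank ∂_3 = (10 − 6) − 4 = 0, and the invariant factors of ∂_3 are all 1, so H_2 ≅ 0.
  H_3: rank ker ∂_3 − rank ∂_4 = (5 − 4) − 0 = 1, and there is no ∂_4, so H_3 ≅ Z.

As a check, the Euler characteristic is 5 − 10 + 10 − 5 = 0, which agrees with 1 − 0 + 0 − 1 = 0.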